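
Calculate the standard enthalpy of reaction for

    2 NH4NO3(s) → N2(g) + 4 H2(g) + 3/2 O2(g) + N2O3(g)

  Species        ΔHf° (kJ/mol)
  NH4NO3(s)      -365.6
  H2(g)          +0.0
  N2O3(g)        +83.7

ΔH° = 814.9 kJ/mol

Products: 1·(+0.0) + 4·(+0.0) + 3/2·(+0.0) + 1·(+83.7) = +83.7
Reactants: 2·(-365.6) = -731.2
ΔH° = (+83.7) − (-731.2) = 814.9 kJ/mol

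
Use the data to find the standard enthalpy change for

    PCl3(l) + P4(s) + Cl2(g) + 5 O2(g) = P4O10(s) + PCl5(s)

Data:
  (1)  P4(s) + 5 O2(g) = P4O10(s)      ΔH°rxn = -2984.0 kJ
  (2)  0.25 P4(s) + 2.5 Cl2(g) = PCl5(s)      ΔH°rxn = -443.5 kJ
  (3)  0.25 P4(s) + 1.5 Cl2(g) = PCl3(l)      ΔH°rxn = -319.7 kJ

(1) as written (P4O10(s) already on the product side): -2984.0 kJ
(2) as written (PCl5(s) already on the product side): -443.5 kJ
(3) reversed (reverse to put PCl3(l) on the reactant side): +319.7 kJ
By Hess's law, ΔH°rxn = (-2984.0) + (-443.5) + (+319.7) = -3107.8 kJ

ΔH°rxn = -3107.8 kJ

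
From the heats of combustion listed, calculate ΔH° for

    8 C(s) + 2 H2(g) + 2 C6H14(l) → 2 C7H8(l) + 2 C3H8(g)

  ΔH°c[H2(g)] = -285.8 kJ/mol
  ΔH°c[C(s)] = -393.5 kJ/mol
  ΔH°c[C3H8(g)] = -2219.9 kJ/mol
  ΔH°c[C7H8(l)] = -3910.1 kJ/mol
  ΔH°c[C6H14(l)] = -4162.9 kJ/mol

ΔH° = 214.6 kJ/mol

Using ΔH = Σ nΔHc°(reactants) − Σ nΔHc°(products):
= [8·(-393.5) + 2·(-285.8) + 2·(-4162.9)] − [2·(-3910.1) + 2·(-2219.9)]
= 214.6 kJ/mol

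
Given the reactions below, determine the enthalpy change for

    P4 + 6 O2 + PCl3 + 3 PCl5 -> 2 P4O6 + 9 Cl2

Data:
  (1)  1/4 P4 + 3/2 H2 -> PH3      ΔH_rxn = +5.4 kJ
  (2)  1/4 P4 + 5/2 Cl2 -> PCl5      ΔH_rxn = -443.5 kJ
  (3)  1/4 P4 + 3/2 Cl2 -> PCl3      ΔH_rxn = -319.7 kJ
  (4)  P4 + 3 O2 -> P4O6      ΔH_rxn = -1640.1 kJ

(1): not needed (H2 appears nowhere else).
(2) reversed and × 3 (reverse to put PCl5 on the reactant side; ×3 to match 3 PCl5 in the target): (-3)·(-443.5) = +1330.5 kJ
(3) reversed (reverse to put PCl3 on the reactant side): +319.7 kJ
(4) × 2 (scale by 2 for the 2 P4O6): (2)·(-1640.1) = -3280.2 kJ
Since enthalpy is a state function, ΔH_rxn = (-3)·(-443.5) + (-1)·(-319.7) + (2)·(-1640.1) = -1630.0 kJ

ΔH_rxn = -1630.0 kJ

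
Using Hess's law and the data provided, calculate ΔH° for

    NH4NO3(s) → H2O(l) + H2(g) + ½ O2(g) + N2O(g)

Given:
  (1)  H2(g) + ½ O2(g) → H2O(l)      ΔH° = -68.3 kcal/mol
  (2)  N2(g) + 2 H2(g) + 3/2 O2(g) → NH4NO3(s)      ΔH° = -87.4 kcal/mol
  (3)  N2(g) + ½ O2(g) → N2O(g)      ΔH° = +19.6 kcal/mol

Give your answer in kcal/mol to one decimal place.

ΔH° = 38.7 kcal/mol

(1) as written: -68.3 kcal/mol
(2) reversed: +87.4 kcal/mol
(3) as written: +19.6 kcal/mol
ΔH° = (1)·(-68.3) + (-1)·(-87.4) + (1)·(+19.6) = 38.7 kcal/mol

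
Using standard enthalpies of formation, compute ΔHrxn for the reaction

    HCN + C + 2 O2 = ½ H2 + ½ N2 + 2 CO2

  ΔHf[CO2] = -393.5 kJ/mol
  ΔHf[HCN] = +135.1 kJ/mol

ΔHrxn = -922.1 kJ/mol

Products: 1/2·(+0.0) + 1/2·(+0.0) + 2·(-393.5) = -787.0
Reactants: 1·(+135.1) + 1·(+0.0) + 2·(+0.0) = +135.1
ΔHrxn = (-787.0) − (+135.1) = -922.1 kJ/mol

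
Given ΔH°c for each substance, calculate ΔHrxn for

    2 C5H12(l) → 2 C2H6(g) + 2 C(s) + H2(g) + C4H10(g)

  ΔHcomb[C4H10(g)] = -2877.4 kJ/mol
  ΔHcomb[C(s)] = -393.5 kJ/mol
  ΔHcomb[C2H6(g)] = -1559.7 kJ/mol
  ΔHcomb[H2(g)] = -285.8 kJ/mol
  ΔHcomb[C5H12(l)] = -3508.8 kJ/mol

With combustion enthalpies, reactants minus products:
= [2·(-3508.8)] − [2·(-1559.7) + 2·(-393.5) + 1·(-285.8) + 1·(-2877.4)]
= 52.0 kJ/mol

ΔHrxn = 52.0 kJ/mol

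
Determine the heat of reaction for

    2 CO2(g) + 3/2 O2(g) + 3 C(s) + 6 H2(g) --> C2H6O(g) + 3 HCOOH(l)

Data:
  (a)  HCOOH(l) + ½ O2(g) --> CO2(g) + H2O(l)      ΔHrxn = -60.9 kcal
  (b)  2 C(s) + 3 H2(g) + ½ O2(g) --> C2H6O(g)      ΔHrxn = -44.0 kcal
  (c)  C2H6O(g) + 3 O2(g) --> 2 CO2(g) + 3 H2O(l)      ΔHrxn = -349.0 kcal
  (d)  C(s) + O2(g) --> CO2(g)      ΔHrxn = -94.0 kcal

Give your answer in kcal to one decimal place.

(a) reversed and × 3: (-3)·(-60.9) = +182.7 kcal
(b) × 2: (2)·(-44.0) = -88.0 kcal
(c) as written: -349.0 kcal
(d) reversed: +94.0 kcal
Summing the manipulated equations, ΔHrxn = (+182.7) + (-88.0) + (-349.0) + (+94.0) = -160.3 kcal

ΔHrxn = -160.3 kcal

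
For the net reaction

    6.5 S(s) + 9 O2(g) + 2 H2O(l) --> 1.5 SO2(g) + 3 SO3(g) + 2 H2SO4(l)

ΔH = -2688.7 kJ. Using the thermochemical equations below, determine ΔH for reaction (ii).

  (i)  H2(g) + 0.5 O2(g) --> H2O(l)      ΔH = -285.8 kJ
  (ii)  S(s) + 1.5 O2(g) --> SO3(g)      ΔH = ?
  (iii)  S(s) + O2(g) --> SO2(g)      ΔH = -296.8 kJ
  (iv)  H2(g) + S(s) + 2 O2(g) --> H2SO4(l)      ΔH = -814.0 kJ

(i) reversed and × 2 (reverse to put H2O(l) on the reactant side; ×2 to match 2 H2O(l) in the target): (-2)·(-285.8) = +571.6 kJ
(ii) × 3 (scale by 3 for the 3 SO3(g)): contributes 3·x
(iii) × 3/2 (scale by 3/2 for the 3/2 SO2(g)): (3/2)·(-296.8) = -445.2 kJ
(iv) × 2 (×2 to match 2 H2SO4(l) in the target): (2)·(-814.0) = -1628.0 kJ
-2688.7 = (+571.6) + (-445.2) + (-1628.0) + 3·x
x = (-2688.7 − (-1501.6)) / (3) = -395.7 kJ

ΔH = -395.7 kJ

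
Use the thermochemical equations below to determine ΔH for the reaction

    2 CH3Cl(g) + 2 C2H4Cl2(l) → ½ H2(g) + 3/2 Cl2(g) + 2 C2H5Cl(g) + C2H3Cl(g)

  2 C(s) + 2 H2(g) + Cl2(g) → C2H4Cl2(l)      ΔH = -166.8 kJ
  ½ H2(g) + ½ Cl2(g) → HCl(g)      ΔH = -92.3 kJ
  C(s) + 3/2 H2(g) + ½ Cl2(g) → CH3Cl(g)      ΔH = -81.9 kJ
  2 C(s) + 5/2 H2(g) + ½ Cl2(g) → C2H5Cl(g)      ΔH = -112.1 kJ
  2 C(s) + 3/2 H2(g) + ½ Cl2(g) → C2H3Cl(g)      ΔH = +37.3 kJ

equation 1 reversed and × 2: (-2)·(-166.8) = +333.6 kJ
equation 2: not needed.
equation 3 reversed and × 2: (-2)·(-81.9) = +163.8 kJ
equation 4 × 2: (2)·(-112.1) = -224.2 kJ
equation 5 as written: +37.3 kJ
Combining the equations, ΔH = (+333.6) + (+163.8) + (-224.2) + (+37.3) = 310.5 kJ

ΔH = 310.5 kJ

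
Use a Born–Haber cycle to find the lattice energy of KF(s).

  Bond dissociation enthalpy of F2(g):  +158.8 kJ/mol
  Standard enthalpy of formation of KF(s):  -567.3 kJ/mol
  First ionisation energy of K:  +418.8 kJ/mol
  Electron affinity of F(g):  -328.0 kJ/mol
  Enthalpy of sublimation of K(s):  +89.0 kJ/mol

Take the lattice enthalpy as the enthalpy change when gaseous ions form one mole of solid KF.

ΔHf° = 1·ΔHsub + 1·(ΣIE) + 1/2·D(F2) + 1·EA + U
-567.3 = 1·(+89.0) + 1·(+418.8) + 1/2·(+158.8) + 1·(-328.0) + U
U = -567.3 − (+259.2) = -826.5 kJ/mol

U = -826.5 kJ/mol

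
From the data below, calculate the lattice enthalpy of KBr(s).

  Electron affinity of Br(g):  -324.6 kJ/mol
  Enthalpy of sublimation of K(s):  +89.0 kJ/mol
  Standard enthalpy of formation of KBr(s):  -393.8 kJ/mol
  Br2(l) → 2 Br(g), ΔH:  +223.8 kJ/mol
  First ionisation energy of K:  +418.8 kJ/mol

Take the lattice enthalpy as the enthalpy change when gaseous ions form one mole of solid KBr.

ΔHf° = 1·ΔHsub + 1·(ΣIE) + 1/2·D(Br2) + 1·EA + U
-393.8 = 1·(+89.0) + 1·(+418.8) + 1/2·(+223.8) + 1·(-324.6) + U
U = -393.8 − (+295.1) = -688.9 kJ/mol

U = -688.9 kJ/mol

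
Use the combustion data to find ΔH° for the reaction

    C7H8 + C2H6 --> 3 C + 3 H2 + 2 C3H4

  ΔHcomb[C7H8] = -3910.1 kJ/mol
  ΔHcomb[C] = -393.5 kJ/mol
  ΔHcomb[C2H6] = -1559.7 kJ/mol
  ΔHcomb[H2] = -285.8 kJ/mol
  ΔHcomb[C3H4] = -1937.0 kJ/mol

ΔH° = 442.1 kJ/mol

Using ΔH = Σ nΔHc°(reactants) − Σ nΔHc°(products):
= [1·(-3910.1) + 1·(-1559.7)] − [3·(-393.5) + 3·(-285.8) + 2·(-1937.0)]
= 442.1 kJ/mol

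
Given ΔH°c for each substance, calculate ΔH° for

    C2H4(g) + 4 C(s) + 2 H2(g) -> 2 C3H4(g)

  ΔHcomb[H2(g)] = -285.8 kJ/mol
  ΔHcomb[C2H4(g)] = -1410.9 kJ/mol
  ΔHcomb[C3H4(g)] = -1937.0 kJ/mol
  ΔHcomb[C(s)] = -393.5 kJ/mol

ΔH° = 317.5 kJ/mol

Using ΔH = Σ nΔHc°(reactants) − Σ nΔHc°(products):
= [1·(-1410.9) + 4·(-393.5) + 2·(-285.8)] − [2·(-1937.0)]
= 317.5 kJ/mol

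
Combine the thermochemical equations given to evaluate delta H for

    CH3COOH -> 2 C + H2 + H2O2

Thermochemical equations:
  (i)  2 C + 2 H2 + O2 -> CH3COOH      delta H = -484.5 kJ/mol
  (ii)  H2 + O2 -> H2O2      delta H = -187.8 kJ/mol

delta H = 296.7 kJ/mol

(i) reversed: +484.5 kJ/mol
(ii) as written: -187.8 kJ/mol
delta H = (-1)·(-484.5) + (1)·(-187.8) = 296.7 kJ/mol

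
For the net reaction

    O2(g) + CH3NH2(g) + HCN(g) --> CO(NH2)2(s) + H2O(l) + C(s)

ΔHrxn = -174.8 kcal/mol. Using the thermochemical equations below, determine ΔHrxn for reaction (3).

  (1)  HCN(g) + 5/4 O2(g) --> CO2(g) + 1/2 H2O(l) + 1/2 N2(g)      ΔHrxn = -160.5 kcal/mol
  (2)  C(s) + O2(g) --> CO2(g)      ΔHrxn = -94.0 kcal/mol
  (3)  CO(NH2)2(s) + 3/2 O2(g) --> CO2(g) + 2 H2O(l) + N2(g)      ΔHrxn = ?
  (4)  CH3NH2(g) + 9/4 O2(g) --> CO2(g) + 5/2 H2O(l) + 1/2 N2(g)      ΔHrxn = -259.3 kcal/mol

(1) as written: -160.5 kcal/mol
(2) reversed: +94.0 kcal/mol
(3) reversed: contributes −x
(4) as written: -259.3 kcal/mol
-174.8 = (-160.5) + (+94.0) + (-259.3) − x
x = (-174.8 − (-325.8)) / (-1) = -151.0 kcal/mol

ΔHrxn = -151.0 kcal/mol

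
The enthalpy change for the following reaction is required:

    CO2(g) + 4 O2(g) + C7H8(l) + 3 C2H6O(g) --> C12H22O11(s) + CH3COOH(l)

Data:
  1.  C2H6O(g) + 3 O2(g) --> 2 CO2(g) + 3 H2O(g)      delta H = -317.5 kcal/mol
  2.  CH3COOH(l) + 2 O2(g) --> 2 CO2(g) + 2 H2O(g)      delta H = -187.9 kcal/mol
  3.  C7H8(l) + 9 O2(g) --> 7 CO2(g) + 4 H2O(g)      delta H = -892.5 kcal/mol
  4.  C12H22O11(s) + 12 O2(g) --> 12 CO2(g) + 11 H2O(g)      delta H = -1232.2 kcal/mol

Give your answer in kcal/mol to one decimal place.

eq. 1 × 3 (×3 to match 3 C2H6O(g) in the target): (3)·(-317.5) = -952.5 kcal/mol
eq. 2 reversed (reverse to put CH3COOH(l) on the product side): +187.9 kcal/mol
eq. 3 as written (C7H8(l) already on the reactant side): -892.5 kcal/mol
eq. 4 reversed (C12H22O11(s) must end up as a product): +1232.2 kcal/mol
delta H = (-952.5) + (+187.9) + (-892.5) + (+1232.2) = -424.9 kcal/mol

delta H = -424.9 kcal/mol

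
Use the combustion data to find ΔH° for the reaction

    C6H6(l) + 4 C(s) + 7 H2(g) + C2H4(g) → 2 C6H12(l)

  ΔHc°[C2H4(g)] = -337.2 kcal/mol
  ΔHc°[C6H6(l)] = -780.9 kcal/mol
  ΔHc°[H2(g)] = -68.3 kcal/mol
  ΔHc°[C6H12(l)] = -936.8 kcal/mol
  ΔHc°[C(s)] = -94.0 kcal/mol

ΔH° = -98.6 kcal/mol

Using ΔH = Σ nΔHc°(reactants) − Σ nΔHc°(products):
= [1·(-780.9) + 4·(-94.0) + 7·(-68.3) + 1·(-337.2)] − [2·(-936.8)]
= -98.6 kcal/mol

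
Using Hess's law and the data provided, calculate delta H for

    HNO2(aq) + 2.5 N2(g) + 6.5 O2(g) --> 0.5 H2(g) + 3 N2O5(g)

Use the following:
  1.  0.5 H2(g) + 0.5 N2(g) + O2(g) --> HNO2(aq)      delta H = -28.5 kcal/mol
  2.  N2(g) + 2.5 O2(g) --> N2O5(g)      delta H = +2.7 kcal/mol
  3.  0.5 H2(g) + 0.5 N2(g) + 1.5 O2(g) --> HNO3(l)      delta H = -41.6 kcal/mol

delta H = 36.6 kcal/mol

eq. 1 reversed (HNO2(aq) must end up as a reactant): +28.5 kcal/mol
eq. 2 × 3 (scale by 3 for the 3 N2O5(g)): (3)·(+2.7) = +8.1 kcal/mol
eq. 3: not needed (HNO3(l) appears nowhere else).
Combining the equations, delta H = (+28.5) + (+8.1) = 36.6 kcal/mol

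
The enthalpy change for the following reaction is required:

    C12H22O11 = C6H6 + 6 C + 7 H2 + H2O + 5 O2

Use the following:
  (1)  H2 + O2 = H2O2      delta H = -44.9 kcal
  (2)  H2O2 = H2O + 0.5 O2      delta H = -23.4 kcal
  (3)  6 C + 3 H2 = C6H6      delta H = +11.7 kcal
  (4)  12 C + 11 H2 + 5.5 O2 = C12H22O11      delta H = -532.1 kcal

(1) as written: -44.9 kcal
(2) as written: -23.4 kcal
(3) as written: +11.7 kcal
(4) reversed: +532.1 kcal
delta H = (-44.9) + (-23.4) + (+11.7) + (+532.1) = 475.5 kcal

delta H = 475.5 kcal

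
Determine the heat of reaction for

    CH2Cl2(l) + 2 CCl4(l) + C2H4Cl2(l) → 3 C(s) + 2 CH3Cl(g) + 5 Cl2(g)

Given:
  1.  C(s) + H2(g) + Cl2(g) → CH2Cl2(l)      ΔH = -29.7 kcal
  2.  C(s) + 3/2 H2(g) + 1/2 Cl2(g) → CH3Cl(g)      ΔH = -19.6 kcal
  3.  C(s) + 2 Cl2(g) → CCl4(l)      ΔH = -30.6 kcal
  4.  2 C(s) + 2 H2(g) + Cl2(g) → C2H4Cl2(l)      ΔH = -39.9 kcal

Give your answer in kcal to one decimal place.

ΔH = 91.6 kcal

eq. 1 reversed (reverse to put CH2Cl2(l) on the reactant side): +29.7 kcal
eq. 2 × 2 (scale by 2 for the 2 CH3Cl(g)): (2)·(-19.6) = -39.2 kcal
eq. 3 reversed and × 2 (CCl4(l) must end up as a reactant; ×2 to match 2 CCl4(l) in the target): (-2)·(-30.6) = +61.2 kcal
eq. 4 reversed (C2H4Cl2(l) must end up as a reactant): +39.9 kcal
Summing the manipulated equations, ΔH = (-1)·(-29.7) + (2)·(-19.6) + (-2)·(-30.6) + (-1)·(-39.9) = 91.6 kcal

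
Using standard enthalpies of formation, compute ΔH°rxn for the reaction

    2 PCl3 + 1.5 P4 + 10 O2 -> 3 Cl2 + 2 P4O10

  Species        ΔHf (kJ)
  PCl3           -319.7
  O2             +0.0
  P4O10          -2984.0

Products: 3·(+0.0) + 2·(-2984.0) = -5968.0
Reactants: 2·(-319.7) + 3/2·(+0.0) + 10·(+0.0) = -639.4
ΔH°rxn = (-5968.0) − (-639.4) = -5328.6 kJ

ΔH°rxn = -5328.6 kJ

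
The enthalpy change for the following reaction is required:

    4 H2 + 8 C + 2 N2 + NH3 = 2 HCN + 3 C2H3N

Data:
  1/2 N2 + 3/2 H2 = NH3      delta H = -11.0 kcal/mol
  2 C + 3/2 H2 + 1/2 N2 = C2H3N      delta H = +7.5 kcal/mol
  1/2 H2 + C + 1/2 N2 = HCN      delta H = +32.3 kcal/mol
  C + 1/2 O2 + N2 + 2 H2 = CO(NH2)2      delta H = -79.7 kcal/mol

equation 1 reversed (NH3 must end up as a reactant): +11.0 kcal/mol
equation 2 × 3 (scale by 3 for the 3 C2H3N): (3)·(+7.5) = +22.5 kcal/mol
equation 3 × 2 (×2 to match 2 HCN in the target): (2)·(+32.3) = +64.6 kcal/mol
equation 4: not needed (CO(NH2)2 appears nowhere else).
delta H = (-1)·(-11.0) + (3)·(+7.5) + (2)·(+32.3) = 98.1 kcal/mol

delta H = 98.1 kcal/mol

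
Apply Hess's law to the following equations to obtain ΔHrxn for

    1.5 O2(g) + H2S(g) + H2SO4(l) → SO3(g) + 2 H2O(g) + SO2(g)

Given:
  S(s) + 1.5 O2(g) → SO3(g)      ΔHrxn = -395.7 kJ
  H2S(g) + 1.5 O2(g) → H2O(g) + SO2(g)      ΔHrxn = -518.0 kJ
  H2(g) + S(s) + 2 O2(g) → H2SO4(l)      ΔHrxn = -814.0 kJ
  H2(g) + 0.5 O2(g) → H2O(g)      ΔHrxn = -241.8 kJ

ΔHrxn = -341.5 kJ

equation 1 as written (SO3(g) already on the product side): -395.7 kJ
equation 2 as written (H2S(g) already on the reactant side): -518.0 kJ
equation 3 reversed (reverse to put H2SO4(l) on the reactant side): +814.0 kJ
equation 4 as written: -241.8 kJ
Combining the equations, ΔHrxn = (-395.7) + (-518.0) + (+814.0) + (-241.8) = -341.5 kJ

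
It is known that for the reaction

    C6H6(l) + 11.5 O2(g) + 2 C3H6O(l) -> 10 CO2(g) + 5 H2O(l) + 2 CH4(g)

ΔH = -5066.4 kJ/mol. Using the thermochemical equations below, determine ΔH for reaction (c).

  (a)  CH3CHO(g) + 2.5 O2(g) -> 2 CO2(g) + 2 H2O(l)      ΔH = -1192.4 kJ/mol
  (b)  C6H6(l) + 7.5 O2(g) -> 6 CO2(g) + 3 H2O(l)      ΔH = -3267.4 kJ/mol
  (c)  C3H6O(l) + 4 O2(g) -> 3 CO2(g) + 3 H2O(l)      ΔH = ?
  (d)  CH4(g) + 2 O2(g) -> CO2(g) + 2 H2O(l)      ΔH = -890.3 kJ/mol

(a): not needed (CH3CHO(g) appears nowhere else).
(b) as written (C6H6(l) already on the reactant side): -3267.4 kJ/mol
(c) × 2 (scale by 2 for the 2 C3H6O(l)): contributes 2·x
(d) reversed and × 2 (CH4(g) must end up as a product; scale by 2 for the 2 CH4(g)): (-2)·(-890.3) = +1780.6 kJ/mol
-5066.4 = (-3267.4) + (+1780.6) + 2·x
x = (-5066.4 − (-1486.8)) / (2) = -1789.8 kJ/mol

ΔH = -1789.8 kJ/mol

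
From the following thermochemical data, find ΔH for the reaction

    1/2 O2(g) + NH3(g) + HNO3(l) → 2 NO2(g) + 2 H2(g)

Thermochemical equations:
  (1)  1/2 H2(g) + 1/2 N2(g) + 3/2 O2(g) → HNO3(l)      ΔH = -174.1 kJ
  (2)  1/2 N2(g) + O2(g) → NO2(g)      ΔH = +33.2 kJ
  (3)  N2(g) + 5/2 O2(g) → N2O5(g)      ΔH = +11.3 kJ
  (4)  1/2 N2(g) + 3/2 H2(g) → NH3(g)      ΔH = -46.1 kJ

ΔH = 286.6 kJ

(1) reversed: +174.1 kJ
(2) × 2: (2)·(+33.2) = +66.4 kJ
(3): not needed.
(4) reversed: +46.1 kJ
ΔH = (+174.1) + (+66.4) + (+46.1) = 286.6 kJ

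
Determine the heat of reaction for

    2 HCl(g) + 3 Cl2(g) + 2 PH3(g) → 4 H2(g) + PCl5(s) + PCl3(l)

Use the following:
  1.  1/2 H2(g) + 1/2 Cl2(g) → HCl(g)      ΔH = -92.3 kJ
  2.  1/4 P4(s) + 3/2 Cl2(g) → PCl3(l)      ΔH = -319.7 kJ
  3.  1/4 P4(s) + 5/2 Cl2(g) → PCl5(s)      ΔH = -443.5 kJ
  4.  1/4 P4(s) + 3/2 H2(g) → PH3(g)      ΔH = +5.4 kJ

eq. 1 reversed and × 2 (reverse to put HCl(g) on the reactant side; scale by 2 for the 2 HCl(g)): (-2)·(-92.3) = +184.6 kJ
eq. 2 as written (PCl3(l) already on the product side): -319.7 kJ
eq. 3 as written (PCl5(s) already on the product side): -443.5 kJ
eq. 4 reversed and × 2 (reverse to put PH3(g) on the reactant side; scale by 2 for the 2 PH3(g)): (-2)·(+5.4) = -10.8 kJ
ΔH = (+184.6) + (-319.7) + (-443.5) + (-10.8) = -589.4 kJ

ΔH = -589.4 kJ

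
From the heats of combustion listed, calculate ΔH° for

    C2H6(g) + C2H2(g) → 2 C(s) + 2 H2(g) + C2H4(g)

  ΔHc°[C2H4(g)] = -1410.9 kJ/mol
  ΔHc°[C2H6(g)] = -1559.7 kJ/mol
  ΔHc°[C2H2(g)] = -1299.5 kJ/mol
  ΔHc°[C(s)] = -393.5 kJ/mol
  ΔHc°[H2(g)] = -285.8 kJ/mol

With combustion enthalpies, reactants minus products:
= [1·(-1559.7) + 1·(-1299.5)] − [2·(-393.5) + 2·(-285.8) + 1·(-1410.9)]
= -89.7 kJ/mol

ΔH° = -89.7 kJ/mol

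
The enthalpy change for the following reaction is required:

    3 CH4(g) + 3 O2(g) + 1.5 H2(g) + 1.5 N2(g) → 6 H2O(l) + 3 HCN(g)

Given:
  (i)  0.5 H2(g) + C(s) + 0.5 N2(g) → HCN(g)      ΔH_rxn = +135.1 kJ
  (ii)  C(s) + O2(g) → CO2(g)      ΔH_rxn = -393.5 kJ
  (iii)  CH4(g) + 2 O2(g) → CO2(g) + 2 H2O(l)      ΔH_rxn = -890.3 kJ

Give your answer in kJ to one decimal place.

ΔH_rxn = -1085.1 kJ

(i) × 3 (×3 to match 3 HCN(g) in the target): (3)·(+135.1) = +405.3 kJ
(ii) reversed and × 3: (-3)·(-393.5) = +1180.5 kJ
(iii) × 3 (×3 to match 3 CH4(g) in the target): (3)·(-890.3) = -2670.9 kJ
Summing the manipulated equations, ΔH_rxn = (3)·(+135.1) + (-3)·(-393.5) + (3)·(-890.3) = -1085.1 kJ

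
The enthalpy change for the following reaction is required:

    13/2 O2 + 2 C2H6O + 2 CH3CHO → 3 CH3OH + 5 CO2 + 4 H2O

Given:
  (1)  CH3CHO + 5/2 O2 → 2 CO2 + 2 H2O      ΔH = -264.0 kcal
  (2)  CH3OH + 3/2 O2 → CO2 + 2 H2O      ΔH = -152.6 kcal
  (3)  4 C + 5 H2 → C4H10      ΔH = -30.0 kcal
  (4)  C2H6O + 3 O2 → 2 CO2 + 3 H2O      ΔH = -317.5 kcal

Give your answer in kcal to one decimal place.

(1) × 2: (2)·(-264.0) = -528.0 kcal
(2) reversed and × 3: (-3)·(-152.6) = +457.8 kcal
(3): not needed.
(4) × 2: (2)·(-317.5) = -635.0 kcal
Summing the manipulated equations, ΔH = (2)·(-264.0) + (-3)·(-152.6) + (2)·(-317.5) = -705.2 kcal

ΔH = -705.2 kcal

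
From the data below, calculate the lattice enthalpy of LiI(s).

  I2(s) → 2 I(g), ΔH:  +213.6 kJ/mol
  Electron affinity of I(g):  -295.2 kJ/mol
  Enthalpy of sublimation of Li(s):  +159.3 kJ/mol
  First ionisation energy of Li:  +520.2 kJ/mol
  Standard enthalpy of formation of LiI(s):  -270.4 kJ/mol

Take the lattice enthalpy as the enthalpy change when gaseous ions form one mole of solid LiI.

U = -761.5 kJ/mol

ΔHf° = 1·ΔHsub + 1·(ΣIE) + 1/2·D(I2) + 1·EA + U
-270.4 = 1·(+159.3) + 1·(+520.2) + 1/2·(+213.6) + 1·(-295.2) + U
U = -270.4 − (+491.1) = -761.5 kJ/mol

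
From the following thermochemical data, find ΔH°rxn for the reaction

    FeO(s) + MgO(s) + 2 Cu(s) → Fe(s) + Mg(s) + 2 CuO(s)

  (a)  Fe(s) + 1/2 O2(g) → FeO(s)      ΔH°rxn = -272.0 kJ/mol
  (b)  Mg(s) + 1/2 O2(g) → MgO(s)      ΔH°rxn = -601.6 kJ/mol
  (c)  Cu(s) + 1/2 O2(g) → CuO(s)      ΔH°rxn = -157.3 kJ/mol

ΔH°rxn = 559.0 kJ/mol

(a) reversed (reverse to put FeO(s) on the reactant side): +272.0 kJ/mol
(b) reversed (reverse to put MgO(s) on the reactant side): +601.6 kJ/mol
(c) × 2 (×2 to match 2 CuO(s) in the target): (2)·(-157.3) = -314.6 kJ/mol
Combining the equations, ΔH°rxn = (-1)·(-272.0) + (-1)·(-601.6) + (2)·(-157.3) = 559.0 kJ/mol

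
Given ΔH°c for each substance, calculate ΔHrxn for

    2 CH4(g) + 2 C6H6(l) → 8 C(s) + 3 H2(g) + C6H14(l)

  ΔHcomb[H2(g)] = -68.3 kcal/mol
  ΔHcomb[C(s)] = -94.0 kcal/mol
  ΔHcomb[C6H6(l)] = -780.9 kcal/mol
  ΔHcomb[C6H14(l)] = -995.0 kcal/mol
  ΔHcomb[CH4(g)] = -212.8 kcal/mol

ΔHrxn = -35.5 kcal/mol

With combustion enthalpies, reactants minus products:
= [2·(-212.8) + 2·(-780.9)] − [8·(-94.0) + 3·(-68.3) + 1·(-995.0)]
= -35.5 kcal/mol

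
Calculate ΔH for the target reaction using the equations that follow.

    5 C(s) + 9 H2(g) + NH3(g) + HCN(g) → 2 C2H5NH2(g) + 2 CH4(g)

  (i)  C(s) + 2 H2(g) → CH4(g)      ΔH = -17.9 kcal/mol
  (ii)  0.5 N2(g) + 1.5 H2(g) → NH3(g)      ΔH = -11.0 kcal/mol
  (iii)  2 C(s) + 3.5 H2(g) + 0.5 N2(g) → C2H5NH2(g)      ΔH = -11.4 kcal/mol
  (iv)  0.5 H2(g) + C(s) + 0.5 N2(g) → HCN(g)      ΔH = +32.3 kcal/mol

(i) × 2 (scale by 2 for the 2 CH4(g)): (2)·(-17.9) = -35.8 kcal/mol
(ii) reversed (NH3(g) must end up as a reactant): +11.0 kcal/mol
(iii) × 2 (scale by 2 for the 2 C2H5NH2(g)): (2)·(-11.4) = -22.8 kcal/mol
(iv) reversed (reverse to put HCN(g) on the reactant side): -32.3 kcal/mol
Since enthalpy is a state function, ΔH = (-35.8) + (+11.0) + (-22.8) + (-32.3) = -79.9 kcal/mol

ΔH = -79.9 kcal/mol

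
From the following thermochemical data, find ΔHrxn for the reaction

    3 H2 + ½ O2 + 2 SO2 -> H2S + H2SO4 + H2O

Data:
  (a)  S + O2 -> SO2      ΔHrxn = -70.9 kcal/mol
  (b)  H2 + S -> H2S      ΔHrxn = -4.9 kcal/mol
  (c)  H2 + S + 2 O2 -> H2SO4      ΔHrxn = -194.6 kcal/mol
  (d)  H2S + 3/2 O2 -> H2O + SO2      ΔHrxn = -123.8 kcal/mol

(a) reversed and × 3: (-3)·(-70.9) = +212.7 kcal/mol
(b) × 2: (2)·(-4.9) = -9.8 kcal/mol
(c) as written: -194.6 kcal/mol
(d) as written: -123.8 kcal/mol
Summing the manipulated equations, ΔHrxn = (-3)·(-70.9) + (2)·(-4.9) + (1)·(-194.6) + (1)·(-123.8) = -115.5 kcal/mol

ΔHrxn = -115.5 kcal/mol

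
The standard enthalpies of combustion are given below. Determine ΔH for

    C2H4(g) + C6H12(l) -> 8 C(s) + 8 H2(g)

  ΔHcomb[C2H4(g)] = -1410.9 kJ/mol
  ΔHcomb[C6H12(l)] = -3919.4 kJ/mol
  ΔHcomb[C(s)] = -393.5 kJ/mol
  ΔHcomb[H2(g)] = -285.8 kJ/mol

With combustion enthalpies, reactants minus products:
= [1·(-1410.9) + 1·(-3919.4)] − [8·(-393.5) + 8·(-285.8)]
= 104.1 kJ/mol

ΔH = 104.1 kJ/mol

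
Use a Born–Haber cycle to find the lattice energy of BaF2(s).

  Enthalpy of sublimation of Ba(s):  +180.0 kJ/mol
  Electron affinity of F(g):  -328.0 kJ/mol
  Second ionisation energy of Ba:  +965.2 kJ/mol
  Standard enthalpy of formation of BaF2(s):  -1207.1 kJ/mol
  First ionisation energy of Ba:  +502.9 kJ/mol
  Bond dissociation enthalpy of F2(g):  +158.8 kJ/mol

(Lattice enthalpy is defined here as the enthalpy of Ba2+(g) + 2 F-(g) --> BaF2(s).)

U = -2358.0 kJ/mol

ΔHf° = 1·ΔHsub + 1·(ΣIE) + 1·D(F2) + 2·EA + U
-1207.1 = 1·(+180.0) + 1·(+1468.1) + 1·(+158.8) + 2·(-328.0) + U
U = -1207.1 − (+1150.9) = -2358.0 kJ/mol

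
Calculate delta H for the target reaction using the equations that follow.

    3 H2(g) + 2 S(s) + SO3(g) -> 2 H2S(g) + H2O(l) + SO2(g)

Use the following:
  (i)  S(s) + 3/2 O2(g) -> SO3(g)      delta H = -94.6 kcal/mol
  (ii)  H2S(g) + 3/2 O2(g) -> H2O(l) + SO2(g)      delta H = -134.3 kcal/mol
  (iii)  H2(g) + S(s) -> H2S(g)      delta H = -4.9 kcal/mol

(i) reversed (SO3(g) must end up as a reactant): +94.6 kcal/mol
(ii) as written (H2O(l) already on the product side): -134.3 kcal/mol
(iii) × 3 (×3 to match 3 H2(g) in the target): (3)·(-4.9) = -14.7 kcal/mol
Since enthalpy is a state function, delta H = (-1)·(-94.6) + (1)·(-134.3) + (3)·(-4.9) = -54.4 kcal/mol

delta H = -54.4 kcal/mol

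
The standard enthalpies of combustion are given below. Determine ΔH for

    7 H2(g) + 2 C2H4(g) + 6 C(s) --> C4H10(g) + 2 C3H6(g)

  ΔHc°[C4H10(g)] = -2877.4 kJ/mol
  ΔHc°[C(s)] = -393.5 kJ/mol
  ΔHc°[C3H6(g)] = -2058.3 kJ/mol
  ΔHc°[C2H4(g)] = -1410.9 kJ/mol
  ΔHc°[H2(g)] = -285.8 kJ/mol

With combustion enthalpies, reactants minus products:
= [7·(-285.8) + 2·(-1410.9) + 6·(-393.5)] − [1·(-2877.4) + 2·(-2058.3)]
= -189.4 kJ/mol

ΔH = -189.4 kJ/mol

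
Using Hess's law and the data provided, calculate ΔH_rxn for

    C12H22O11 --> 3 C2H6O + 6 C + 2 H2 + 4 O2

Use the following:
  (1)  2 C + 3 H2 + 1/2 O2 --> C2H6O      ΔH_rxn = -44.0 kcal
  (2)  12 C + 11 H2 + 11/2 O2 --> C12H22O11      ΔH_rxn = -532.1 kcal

(1) × 3 (scale by 3 for the 3 C2H6O): (3)·(-44.0) = -132.0 kcal
(2) reversed (reverse to put C12H22O11 on the reactant side): +532.1 kcal
Since enthalpy is a state function, ΔH_rxn = (3)·(-44.0) + (-1)·(-532.1) = 400.1 kcal

ΔH_rxn = 400.1 kcal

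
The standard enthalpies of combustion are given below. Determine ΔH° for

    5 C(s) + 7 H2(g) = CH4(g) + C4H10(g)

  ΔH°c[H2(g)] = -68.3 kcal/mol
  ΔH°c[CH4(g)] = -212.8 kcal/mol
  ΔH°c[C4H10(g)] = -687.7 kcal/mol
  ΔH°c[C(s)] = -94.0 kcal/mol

Using ΔH = Σ nΔHc°(reactants) − Σ nΔHc°(products):
= [5·(-94.0) + 7·(-68.3)] − [1·(-212.8) + 1·(-687.7)]
= -47.6 kcal/mol

ΔH° = -47.6 kcal/mol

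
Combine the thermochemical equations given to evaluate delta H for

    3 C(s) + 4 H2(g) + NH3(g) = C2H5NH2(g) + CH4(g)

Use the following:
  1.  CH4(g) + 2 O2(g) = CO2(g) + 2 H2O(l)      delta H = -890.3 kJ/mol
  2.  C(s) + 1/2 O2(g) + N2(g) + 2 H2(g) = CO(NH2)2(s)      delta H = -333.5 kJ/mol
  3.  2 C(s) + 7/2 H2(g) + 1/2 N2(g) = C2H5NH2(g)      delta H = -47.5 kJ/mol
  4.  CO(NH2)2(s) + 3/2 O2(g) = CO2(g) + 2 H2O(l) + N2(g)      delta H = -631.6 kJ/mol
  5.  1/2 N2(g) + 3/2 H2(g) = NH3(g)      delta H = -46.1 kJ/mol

eq. 1 reversed: +890.3 kJ/mol
eq. 2 as written: -333.5 kJ/mol
eq. 3 as written: -47.5 kJ/mol
eq. 4 as written: -631.6 kJ/mol
eq. 5 reversed: +46.1 kJ/mol
delta H = (-1)·(-890.3) + (1)·(-333.5) + (1)·(-47.5) + (1)·(-631.6) + (-1)·(-46.1) = -76.2 kJ/mol

delta H = -76.2 kJ/mol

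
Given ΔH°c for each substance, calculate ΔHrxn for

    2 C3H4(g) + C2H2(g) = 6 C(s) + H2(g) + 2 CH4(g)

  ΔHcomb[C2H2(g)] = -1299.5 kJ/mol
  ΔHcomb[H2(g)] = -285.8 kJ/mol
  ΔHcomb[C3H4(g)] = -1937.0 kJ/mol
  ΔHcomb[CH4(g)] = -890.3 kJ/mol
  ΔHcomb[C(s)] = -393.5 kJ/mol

With combustion enthalpies, reactants minus products:
= [2·(-1937.0) + 1·(-1299.5)] − [6·(-393.5) + 1·(-285.8) + 2·(-890.3)]
= -746.1 kJ/mol

ΔHrxn = -746.1 kJ/mol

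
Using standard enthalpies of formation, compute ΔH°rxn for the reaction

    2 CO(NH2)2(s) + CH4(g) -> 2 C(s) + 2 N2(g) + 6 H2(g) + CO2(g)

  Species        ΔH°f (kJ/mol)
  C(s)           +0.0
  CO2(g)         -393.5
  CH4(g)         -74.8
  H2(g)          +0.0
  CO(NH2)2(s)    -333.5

ΔH°rxn = Σ nΔHf°(products) − Σ nΔHf°(reactants).
Products: 2·(+0.0) + 2·(+0.0) + 6·(+0.0) + 1·(-393.5) = -393.5
Reactants: 2·(-333.5) + 1·(-74.8) = -741.8
ΔH°rxn = (-393.5) − (-741.8) = 348.3 kJ/mol

ΔH°rxn = 348.3 kJ/mol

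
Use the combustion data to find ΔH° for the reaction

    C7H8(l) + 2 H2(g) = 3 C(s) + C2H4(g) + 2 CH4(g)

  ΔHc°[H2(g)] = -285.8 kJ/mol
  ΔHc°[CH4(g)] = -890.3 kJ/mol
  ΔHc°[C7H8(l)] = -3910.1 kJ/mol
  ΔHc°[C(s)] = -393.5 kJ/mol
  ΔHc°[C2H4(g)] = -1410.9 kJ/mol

ΔH° = -109.7 kJ/mol

With combustion enthalpies, reactants minus products:
= [1·(-3910.1) + 2·(-285.8)] − [3·(-393.5) + 1·(-1410.9) + 2·(-890.3)]
= -109.7 kJ/mol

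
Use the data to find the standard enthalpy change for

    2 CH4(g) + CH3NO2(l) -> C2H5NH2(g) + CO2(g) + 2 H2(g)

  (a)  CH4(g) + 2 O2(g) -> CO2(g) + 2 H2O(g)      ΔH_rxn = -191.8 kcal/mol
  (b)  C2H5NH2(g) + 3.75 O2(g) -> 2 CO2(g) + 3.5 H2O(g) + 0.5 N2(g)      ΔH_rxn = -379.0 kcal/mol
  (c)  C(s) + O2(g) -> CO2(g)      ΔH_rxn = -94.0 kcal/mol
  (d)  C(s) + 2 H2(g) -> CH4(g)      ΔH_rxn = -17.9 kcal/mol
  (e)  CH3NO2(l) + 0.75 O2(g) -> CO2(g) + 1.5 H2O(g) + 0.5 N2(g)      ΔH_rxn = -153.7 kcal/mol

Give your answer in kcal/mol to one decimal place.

(a) as written: -191.8 kcal/mol
(b) reversed: +379.0 kcal/mol
(c) as written: -94.0 kcal/mol
(d) reversed: +17.9 kcal/mol
(e) as written: -153.7 kcal/mol
ΔH_rxn = (1)·(-191.8) + (-1)·(-379.0) + (1)·(-94.0) + (-1)·(-17.9) + (1)·(-153.7) = -42.6 kcal/mol

ΔH_rxn = -42.6 kcal/mol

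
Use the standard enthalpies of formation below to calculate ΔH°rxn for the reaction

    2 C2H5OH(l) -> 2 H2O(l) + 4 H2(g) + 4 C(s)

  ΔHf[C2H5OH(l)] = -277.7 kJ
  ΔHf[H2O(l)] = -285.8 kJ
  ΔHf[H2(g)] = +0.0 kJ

Products: 2·(-285.8) + 4·(+0.0) + 4·(+0.0) = -571.6
Reactants: 2·(-277.7) = -555.4
ΔH°rxn = (-571.6) − (-555.4) = -16.2 kJ

ΔH°rxn = -16.2 kJ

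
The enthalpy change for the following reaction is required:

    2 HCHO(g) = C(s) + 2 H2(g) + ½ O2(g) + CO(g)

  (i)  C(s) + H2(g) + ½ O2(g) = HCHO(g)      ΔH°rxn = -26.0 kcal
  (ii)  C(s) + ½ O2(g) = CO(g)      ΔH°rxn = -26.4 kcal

ΔH°rxn = 25.6 kcal

(i) reversed and × 2: (-2)·(-26.0) = +52.0 kcal
(ii) as written: -26.4 kcal
By Hess's law, ΔH°rxn = (+52.0) + (-26.4) = 25.6 kcal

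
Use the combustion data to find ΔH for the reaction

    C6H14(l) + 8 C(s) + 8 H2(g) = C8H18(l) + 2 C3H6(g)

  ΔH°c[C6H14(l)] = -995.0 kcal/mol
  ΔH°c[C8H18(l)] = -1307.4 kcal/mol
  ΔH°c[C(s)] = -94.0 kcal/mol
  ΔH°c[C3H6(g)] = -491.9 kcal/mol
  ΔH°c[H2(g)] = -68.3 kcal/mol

With combustion enthalpies, reactants minus products:
= [1·(-995.0) + 8·(-94.0) + 8·(-68.3)] − [1·(-1307.4) + 2·(-491.9)]
= -2.2 kcal/mol

ΔH = -2.2 kcal/mol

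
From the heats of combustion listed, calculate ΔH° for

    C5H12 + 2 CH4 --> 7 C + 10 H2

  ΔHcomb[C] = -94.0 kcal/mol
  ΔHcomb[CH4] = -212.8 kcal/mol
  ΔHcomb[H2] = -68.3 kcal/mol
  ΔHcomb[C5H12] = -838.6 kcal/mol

With combustion enthalpies, reactants minus products:
= [1·(-838.6) + 2·(-212.8)] − [7·(-94.0) + 10·(-68.3)]
= 76.8 kcal/mol

ΔH° = 76.8 kcal/mol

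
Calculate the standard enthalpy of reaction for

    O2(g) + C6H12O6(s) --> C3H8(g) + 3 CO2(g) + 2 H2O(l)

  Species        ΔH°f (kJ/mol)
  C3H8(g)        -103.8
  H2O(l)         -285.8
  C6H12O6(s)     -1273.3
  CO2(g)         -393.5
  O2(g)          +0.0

Products: 1·(-103.8) + 3·(-393.5) + 2·(-285.8) = -1855.9
Reactants: 1·(+0.0) + 1·(-1273.3) = -1273.3
ΔH° = (-1855.9) − (-1273.3) = -582.6 kJ/mol

ΔH° = -582.6 kJ/mol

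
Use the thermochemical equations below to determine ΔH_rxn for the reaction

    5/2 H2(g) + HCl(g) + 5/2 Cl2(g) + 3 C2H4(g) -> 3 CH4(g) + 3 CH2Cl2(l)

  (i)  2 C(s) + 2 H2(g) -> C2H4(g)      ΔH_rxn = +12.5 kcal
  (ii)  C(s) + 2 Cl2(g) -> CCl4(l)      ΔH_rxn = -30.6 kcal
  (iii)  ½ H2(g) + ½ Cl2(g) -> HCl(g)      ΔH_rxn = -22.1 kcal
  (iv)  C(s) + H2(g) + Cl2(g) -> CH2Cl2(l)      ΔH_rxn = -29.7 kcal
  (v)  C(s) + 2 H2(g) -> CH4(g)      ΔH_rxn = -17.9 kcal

(i) reversed and × 3: (-3)·(+12.5) = -37.5 kcal
(ii): not needed.
(iii) reversed: +22.1 kcal
(iv) × 3: (3)·(-29.7) = -89.1 kcal
(v) × 3: (3)·(-17.9) = -53.7 kcal
Since enthalpy is a state function, ΔH_rxn = (-3)·(+12.5) + (-1)·(-22.1) + (3)·(-29.7) + (3)·(-17.9) = -158.2 kcal

ΔH_rxn = -158.2 kcal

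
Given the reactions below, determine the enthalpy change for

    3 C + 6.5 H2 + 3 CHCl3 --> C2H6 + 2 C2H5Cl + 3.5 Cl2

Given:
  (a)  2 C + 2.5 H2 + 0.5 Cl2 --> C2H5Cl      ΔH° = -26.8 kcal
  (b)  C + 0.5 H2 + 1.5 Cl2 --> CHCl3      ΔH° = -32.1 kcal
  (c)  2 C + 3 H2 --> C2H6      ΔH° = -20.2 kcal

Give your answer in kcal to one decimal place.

(a) × 2: (2)·(-26.8) = -53.6 kcal
(b) reversed and × 3: (-3)·(-32.1) = +96.3 kcal
(c) as written: -20.2 kcal
ΔH° = (2)·(-26.8) + (-3)·(-32.1) + (1)·(-20.2) = 22.5 kcal

ΔH° = 22.5 kcal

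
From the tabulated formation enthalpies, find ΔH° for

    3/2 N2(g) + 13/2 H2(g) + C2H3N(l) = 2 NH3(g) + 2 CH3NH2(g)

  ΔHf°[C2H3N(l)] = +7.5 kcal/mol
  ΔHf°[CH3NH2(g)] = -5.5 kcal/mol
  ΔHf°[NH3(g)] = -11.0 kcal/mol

ΔH° = -40.5 kcal/mol

Products: 2·(-11.0) + 2·(-5.5) = -33.0
Reactants: 3/2·(+0.0) + 13/2·(+0.0) + 1·(+7.5) = +7.5
ΔH° = (-33.0) − (+7.5) = -40.5 kcal/mol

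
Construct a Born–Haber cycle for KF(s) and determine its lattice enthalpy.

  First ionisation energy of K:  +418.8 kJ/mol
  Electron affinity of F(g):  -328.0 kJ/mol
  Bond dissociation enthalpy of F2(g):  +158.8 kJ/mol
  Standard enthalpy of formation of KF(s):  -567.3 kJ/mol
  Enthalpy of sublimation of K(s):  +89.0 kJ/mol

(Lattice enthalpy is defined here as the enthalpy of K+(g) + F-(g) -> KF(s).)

U = -826.5 kJ/mol

ΔHf° = 1·ΔHsub + 1·(ΣIE) + 1/2·D(F2) + 1·EA + U
-567.3 = 1·(+89.0) + 1·(+418.8) + 1/2·(+158.8) + 1·(-328.0) + U
U = -567.3 − (+259.2) = -826.5 kJ/mol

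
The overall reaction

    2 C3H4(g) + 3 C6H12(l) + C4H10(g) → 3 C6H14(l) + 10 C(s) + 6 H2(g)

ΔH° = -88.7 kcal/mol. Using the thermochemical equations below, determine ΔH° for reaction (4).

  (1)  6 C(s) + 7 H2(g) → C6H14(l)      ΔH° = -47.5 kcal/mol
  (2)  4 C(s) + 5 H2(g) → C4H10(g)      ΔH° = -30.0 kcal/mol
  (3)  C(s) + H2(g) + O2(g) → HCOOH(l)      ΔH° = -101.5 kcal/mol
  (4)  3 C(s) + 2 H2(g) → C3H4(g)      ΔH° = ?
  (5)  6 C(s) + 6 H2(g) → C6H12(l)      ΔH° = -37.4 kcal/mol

ΔH° = 44.2 kcal/mol

(1) × 3: (3)·(-47.5) = -142.5 kcal/mol
(2) reversed: +30.0 kcal/mol
(3): not needed.
(4) reversed and × 2: contributes −2·x
(5) reversed and × 3: (-3)·(-37.4) = +112.2 kcal/mol
-88.7 = (-142.5) + (+30.0) + (+112.2) − 2·x
x = (-88.7 − (-0.3)) / (-2) = 44.2 kcal/mol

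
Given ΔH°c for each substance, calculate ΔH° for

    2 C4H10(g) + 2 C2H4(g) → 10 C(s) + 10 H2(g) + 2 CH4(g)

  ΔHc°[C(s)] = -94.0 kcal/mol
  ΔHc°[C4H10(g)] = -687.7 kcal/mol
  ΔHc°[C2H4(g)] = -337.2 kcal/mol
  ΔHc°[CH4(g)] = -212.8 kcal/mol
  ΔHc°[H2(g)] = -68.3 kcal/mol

ΔH° = -1.2 kcal/mol

With combustion enthalpies, reactants minus products:
= [2·(-687.7) + 2·(-337.2)] − [10·(-94.0) + 10·(-68.3) + 2·(-212.8)]
= -1.2 kcal/mol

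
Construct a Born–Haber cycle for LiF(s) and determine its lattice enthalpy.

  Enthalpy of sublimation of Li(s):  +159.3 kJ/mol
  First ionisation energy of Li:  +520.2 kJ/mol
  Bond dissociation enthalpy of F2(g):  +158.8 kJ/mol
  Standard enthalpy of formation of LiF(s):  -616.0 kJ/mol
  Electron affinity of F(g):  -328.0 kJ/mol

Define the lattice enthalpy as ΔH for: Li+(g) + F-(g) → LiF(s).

U = -1046.9 kJ/mol

ΔHf° = 1·ΔHsub + 1·(ΣIE) + 1/2·D(F2) + 1·EA + U
-616.0 = 1·(+159.3) + 1·(+520.2) + 1/2·(+158.8) + 1·(-328.0) + U
U = -616.0 − (+430.9) = -1046.9 kJ/mol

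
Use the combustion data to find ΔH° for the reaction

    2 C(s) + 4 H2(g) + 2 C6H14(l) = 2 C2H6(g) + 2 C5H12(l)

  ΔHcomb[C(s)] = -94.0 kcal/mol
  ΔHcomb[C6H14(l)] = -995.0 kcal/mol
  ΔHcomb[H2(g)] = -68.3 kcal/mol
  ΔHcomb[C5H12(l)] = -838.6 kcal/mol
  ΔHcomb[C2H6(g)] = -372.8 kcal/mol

ΔH° = -28.4 kcal/mol

With combustion enthalpies, reactants minus products:
= [2·(-94.0) + 4·(-68.3) + 2·(-995.0)] − [2·(-372.8) + 2·(-838.6)]
= -28.4 kcal/mol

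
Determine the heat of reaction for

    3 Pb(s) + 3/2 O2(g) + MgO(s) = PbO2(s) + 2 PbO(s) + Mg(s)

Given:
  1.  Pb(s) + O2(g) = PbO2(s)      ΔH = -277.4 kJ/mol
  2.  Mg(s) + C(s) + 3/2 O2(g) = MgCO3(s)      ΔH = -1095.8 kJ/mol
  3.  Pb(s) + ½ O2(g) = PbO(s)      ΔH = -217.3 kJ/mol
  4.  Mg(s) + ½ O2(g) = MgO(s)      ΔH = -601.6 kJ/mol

ΔH = -110.4 kJ/mol

eq. 1 as written: -277.4 kJ/mol
eq. 2: not needed.
eq. 3 × 2: (2)·(-217.3) = -434.6 kJ/mol
eq. 4 reversed: +601.6 kJ/mol
Combining the equations, ΔH = (1)·(-277.4) + (2)·(-217.3) + (-1)·(-601.6) = -110.4 kJ/mol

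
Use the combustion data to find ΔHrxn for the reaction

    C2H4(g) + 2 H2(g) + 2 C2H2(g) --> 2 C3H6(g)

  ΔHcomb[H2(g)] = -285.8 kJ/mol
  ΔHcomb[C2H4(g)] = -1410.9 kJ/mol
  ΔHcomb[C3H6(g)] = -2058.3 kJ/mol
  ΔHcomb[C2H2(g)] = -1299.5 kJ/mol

ΔHrxn = -464.9 kJ/mol

Using ΔH = Σ nΔHc°(reactants) − Σ nΔHc°(products):
= [1·(-1410.9) + 2·(-285.8) + 2·(-1299.5)] − [2·(-2058.3)]
= -464.9 kJ/mol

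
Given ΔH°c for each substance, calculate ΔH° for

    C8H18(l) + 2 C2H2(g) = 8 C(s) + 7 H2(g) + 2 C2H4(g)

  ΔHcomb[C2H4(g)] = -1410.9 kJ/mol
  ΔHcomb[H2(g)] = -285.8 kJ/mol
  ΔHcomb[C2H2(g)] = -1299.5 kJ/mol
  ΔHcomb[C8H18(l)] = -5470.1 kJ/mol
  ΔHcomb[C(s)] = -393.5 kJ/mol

With combustion enthalpies, reactants minus products:
= [1·(-5470.1) + 2·(-1299.5)] − [8·(-393.5) + 7·(-285.8) + 2·(-1410.9)]
= -98.7 kJ/mol

ΔH° = -98.7 kJ/mol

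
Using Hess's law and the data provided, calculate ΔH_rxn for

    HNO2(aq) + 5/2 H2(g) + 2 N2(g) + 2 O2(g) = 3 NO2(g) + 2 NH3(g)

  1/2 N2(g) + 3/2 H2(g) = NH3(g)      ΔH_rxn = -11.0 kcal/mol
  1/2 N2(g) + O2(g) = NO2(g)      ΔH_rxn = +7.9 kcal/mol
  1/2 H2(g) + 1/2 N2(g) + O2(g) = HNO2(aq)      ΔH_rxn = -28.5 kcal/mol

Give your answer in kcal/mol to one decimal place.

equation 1 × 2: (2)·(-11.0) = -22.0 kcal/mol
equation 2 × 3: (3)·(+7.9) = +23.7 kcal/mol
equation 3 reversed: +28.5 kcal/mol
ΔH_rxn = (2)·(-11.0) + (3)·(+7.9) + (-1)·(-28.5) = 30.2 kcal/mol

ΔH_rxn = 30.2 kcal/mol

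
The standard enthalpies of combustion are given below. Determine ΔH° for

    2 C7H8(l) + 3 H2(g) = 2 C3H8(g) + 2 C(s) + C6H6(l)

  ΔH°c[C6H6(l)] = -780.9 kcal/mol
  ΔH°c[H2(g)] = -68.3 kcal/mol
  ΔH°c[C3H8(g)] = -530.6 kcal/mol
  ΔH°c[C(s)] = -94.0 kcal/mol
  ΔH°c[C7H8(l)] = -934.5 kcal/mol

Using ΔH = Σ nΔHc°(reactants) − Σ nΔHc°(products):
= [2·(-934.5) + 3·(-68.3)] − [2·(-530.6) + 2·(-94.0) + 1·(-780.9)]
= -43.8 kcal/mol

ΔH° = -43.8 kcal/mol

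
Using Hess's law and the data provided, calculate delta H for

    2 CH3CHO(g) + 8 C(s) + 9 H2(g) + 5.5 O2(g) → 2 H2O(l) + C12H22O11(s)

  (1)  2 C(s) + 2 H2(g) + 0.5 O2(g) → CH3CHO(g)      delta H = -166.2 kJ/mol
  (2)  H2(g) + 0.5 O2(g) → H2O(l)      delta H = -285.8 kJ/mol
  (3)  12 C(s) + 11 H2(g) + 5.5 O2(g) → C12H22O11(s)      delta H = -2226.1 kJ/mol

delta H = -2465.3 kJ/mol

(1) reversed and × 2: (-2)·(-166.2) = +332.4 kJ/mol
(2) × 2: (2)·(-285.8) = -571.6 kJ/mol
(3) as written: -2226.1 kJ/mol
Since enthalpy is a state function, delta H = (+332.4) + (-571.6) + (-2226.1) = -2465.3 kJ/mol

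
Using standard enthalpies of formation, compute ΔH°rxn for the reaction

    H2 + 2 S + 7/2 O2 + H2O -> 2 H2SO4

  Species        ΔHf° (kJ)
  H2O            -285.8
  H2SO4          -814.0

ΔH°rxn = Σ nΔHf°(products) − Σ nΔHf°(reactants).
Products: 2·(-814.0) = -1628.0
Reactants: 1·(+0.0) + 2·(+0.0) + 7/2·(+0.0) + 1·(-285.8) = -285.8
ΔH°rxn = (-1628.0) − (-285.8) = -1342.2 kJ

ΔH°rxn = -1342.2 kJ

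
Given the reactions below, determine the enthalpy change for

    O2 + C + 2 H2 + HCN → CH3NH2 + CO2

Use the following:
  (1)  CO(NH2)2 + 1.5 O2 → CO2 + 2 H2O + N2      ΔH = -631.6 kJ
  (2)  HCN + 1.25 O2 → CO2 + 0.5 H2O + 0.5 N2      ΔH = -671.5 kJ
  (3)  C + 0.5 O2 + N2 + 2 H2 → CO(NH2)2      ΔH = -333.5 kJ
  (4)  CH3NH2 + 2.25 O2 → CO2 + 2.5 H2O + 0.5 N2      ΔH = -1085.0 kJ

ΔH = -551.6 kJ

(1) as written: -631.6 kJ
(2) as written: -671.5 kJ
(3) as written: -333.5 kJ
(4) reversed: +1085.0 kJ
ΔH = (1)·(-631.6) + (1)·(-671.5) + (1)·(-333.5) + (-1)·(-1085.0) = -551.6 kJ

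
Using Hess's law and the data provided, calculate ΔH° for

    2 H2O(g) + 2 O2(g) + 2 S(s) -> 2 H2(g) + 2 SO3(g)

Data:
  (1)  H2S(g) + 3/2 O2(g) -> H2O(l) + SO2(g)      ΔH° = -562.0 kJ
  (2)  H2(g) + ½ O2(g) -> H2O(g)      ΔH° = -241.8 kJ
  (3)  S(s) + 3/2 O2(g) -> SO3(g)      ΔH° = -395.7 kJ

(1): not needed (H2S(g) appears nowhere else).
(2) reversed and × 2 (reverse to put H2O(g) on the reactant side; scale by 2 for the 2 H2O(g)): (-2)·(-241.8) = +483.6 kJ
(3) × 2 (×2 to match 2 SO3(g) in the target): (2)·(-395.7) = -791.4 kJ
ΔH° = (-2)·(-241.8) + (2)·(-395.7) = -307.8 kJ

ΔH° = -307.8 kJ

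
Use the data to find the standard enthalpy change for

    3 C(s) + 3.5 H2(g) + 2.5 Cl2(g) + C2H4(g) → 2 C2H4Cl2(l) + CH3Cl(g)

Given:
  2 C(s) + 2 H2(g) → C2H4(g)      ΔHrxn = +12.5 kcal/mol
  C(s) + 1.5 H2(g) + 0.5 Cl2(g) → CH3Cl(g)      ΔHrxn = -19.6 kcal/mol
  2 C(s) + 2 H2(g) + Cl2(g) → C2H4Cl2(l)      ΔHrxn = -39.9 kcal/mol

equation 1 reversed: -12.5 kcal/mol
equation 2 as written: -19.6 kcal/mol
equation 3 × 2: (2)·(-39.9) = -79.8 kcal/mol
ΔHrxn = (-1)·(+12.5) + (1)·(-19.6) + (2)·(-39.9) = -111.9 kcal/mol

ΔHrxn = -111.9 kcal/mol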